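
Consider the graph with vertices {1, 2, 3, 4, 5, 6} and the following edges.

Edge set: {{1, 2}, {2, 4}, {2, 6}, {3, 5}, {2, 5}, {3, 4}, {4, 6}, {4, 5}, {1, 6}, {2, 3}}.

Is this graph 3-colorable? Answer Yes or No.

No

2, 3, 4, 5 are pairwise adjacent (a clique of size 4), so at least 4 colors are needed.
So 3 colors are not enough.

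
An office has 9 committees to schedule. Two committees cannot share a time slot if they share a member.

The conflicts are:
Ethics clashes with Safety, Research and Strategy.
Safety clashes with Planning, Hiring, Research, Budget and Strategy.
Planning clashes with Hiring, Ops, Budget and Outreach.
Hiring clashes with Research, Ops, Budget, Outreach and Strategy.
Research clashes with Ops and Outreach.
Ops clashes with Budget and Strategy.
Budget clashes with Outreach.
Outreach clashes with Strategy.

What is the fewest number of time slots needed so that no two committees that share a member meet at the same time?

4

Planning, Hiring, Budget, Outreach pairwise conflict, so at least 4 time slots are needed.
4 time slots suffice: Ethics=1, Safety=2, Planning=3, Hiring=1, Research=3, Ops=2, Budget=4, Outreach=2, Strategy=3. No two conflicting committees share a time slot.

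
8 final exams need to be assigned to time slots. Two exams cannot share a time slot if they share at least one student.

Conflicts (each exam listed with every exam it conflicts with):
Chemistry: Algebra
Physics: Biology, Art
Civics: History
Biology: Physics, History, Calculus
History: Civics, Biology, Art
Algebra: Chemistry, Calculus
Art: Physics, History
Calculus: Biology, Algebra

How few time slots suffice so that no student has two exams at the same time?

2

Biology and Calculus conflict, so at least 2 time slots are needed.
2 time slots suffice: time slot 1 → {Civics, Biology, Algebra, Art}; time slot 2 → {Chemistry, Physics, History, Calculus}. Every pair that conflicts lands in different time slots.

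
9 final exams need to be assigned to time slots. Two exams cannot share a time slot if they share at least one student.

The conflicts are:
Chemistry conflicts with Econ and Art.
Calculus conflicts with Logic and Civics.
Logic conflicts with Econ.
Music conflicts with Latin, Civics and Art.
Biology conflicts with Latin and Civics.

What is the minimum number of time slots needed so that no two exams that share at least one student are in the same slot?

The cycle Art-Music-Civics-Calculus-Logic-Econ-Chemistry-Art has odd length 7, so it cannot be 2-colored; at least 3 time slots are needed.
3 time slots suffice: time slot 1 → {Chemistry, Calculus, Music, Biology}; time slot 2 → {Logic, Latin, Civics, Art}; time slot 3 → {Econ}. No two conflicting exams share a time slot.

3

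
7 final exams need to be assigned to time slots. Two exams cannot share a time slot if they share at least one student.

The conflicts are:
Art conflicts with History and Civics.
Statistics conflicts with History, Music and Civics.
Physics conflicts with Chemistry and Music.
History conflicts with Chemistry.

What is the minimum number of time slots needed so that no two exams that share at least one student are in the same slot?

The cycle Physics-Music-Statistics-History-Chemistry-Physics has odd length 5, so it cannot be 2-colored; at least 3 time slots are needed.
3 time slots suffice: time slot 1 → {Art, Statistics, Chemistry}; time slot 2 → {Physics, History, Civics}; time slot 3 → {Music}. No two conflicting exams share a time slot.

3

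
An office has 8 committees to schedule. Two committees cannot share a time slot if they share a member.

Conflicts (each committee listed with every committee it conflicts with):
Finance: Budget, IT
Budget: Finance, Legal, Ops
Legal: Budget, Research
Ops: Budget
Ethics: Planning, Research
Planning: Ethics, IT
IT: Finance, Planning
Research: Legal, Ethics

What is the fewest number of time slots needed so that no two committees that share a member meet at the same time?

3

The cycle Ethics-Planning-IT-Finance-Budget-Legal-Research-Ethics has odd length 7, so it cannot be 2-colored; at least 3 time slots are needed.
3 time slots suffice: time slot 1 → {Budget, Ethics, IT}; time slot 2 → {Finance, Ops, Planning, Research}; time slot 3 → {Legal}. Every pair that conflicts lands in different time slots.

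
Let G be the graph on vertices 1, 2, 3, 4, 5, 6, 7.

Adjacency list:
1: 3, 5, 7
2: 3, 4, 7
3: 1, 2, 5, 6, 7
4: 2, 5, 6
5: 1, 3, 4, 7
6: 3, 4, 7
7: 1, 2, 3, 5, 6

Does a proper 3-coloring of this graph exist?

1, 3, 5, 7 form a clique, so at least 4 colors are needed.
So 3 colors are not enough.

No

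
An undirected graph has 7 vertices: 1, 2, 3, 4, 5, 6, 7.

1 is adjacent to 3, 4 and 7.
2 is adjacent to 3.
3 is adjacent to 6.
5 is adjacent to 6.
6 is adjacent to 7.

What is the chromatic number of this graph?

2

1 and 7 are adjacent, so at least 2 colors are needed.
2 colors suffice: color red → {1, 2, 6}; color blue → {3, 4, 5, 7}. No two adjacent vertices share a color.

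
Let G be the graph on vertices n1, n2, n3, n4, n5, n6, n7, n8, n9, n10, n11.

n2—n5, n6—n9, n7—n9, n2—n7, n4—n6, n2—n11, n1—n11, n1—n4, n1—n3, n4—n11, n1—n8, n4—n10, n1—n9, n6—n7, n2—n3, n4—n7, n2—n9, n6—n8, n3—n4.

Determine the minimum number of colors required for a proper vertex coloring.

n6, n7, n9 form a triangle, so at least 3 colors are needed.
3 colors suffice: color R → {n4, n5, n8, n9}; color B → {n1, n2, n6, n10}; color G → {n3, n7, n11}. Every edge joins two different colors.

3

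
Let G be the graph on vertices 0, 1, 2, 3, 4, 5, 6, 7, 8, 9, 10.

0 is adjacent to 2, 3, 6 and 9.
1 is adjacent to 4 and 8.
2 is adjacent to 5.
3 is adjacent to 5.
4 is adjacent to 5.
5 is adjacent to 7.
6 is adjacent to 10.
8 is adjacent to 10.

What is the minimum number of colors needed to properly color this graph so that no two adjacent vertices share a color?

2 and 5 are adjacent, so at least 2 colors are needed.
2 colors suffice: color red → {0, 1, 5, 10}; color blue → {2, 3, 4, 6, 7, 8, 9}. Every edge joins two different colors.

2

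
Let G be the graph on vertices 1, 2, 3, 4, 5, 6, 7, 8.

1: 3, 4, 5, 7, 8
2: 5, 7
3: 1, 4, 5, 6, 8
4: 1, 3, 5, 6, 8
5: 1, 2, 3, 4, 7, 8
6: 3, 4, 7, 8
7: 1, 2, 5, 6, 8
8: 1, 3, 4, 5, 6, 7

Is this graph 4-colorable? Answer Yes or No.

1, 3, 4, 5, 8 are pairwise adjacent (a clique of size 5), so at least 5 colors are needed.
So 4 colors are not enough.

No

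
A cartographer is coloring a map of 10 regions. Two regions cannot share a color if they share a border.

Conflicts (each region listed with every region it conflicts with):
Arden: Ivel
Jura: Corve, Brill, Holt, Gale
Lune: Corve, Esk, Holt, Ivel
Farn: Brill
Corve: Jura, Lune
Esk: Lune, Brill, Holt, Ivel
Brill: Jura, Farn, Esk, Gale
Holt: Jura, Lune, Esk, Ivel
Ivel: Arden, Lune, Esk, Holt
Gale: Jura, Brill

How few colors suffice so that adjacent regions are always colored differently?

Lune, Esk, Holt, Ivel all conflict with each other, so at least 4 colors are needed.
One proper 4-coloring: Arden=1, Jura=2, Lune=4, Farn=2, Corve=1, Esk=2, Brill=1, Holt=1, Ivel=3, Gale=3. Each listed conflict is separated.

4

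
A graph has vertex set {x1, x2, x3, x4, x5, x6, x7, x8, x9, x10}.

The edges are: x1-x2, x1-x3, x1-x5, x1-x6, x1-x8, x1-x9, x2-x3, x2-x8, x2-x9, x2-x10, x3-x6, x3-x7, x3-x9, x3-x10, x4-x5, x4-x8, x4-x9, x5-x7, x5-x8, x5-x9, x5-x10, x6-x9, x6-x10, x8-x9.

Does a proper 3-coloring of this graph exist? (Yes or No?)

x1, x2, x3, x9 are mutually adjacent (a clique of size 4), so at least 4 colors are needed.
So 3 colors are not enough.

No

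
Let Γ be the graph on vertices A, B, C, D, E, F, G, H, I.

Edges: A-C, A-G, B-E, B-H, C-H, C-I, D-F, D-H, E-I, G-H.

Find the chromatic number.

The cycle I-C-H-B-E-I has odd length 5, so it cannot be 2-colored; at least 3 colors are needed.
3 colors suffice: color 1 → {A, E, F, H}; color 2 → {B, C, D, G}; color 3 → {I}. Every edge joins two different colors.

3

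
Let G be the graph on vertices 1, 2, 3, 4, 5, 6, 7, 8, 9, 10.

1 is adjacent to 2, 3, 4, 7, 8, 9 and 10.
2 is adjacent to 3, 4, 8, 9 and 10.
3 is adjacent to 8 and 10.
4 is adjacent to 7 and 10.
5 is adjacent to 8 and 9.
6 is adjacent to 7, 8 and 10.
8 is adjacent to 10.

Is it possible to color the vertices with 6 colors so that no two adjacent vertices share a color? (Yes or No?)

Yes

The chromatic number is 5. 1, 2, 3, 8, 10 form a clique, so at least 5 colors are needed.
A valid assignment using 5 colors: 1=a, 2=b, 3=e, 4=d, 5=a, 6=a, 7=b, 8=d, 9=c, 10=c.
Since 6 ≥ 5, a proper 6-coloring certainly exists.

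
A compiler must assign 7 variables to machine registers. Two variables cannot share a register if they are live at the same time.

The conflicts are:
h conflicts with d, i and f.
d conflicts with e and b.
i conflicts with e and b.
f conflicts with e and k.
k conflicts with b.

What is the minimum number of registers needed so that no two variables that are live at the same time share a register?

The cycle f-e-d-b-k-f has odd length 5, so it cannot be 2-colored; at least 3 registers are needed.
3 registers suffice: register 1 → {d, i, f}; register 2 → {h, e, b}; register 3 → {k}. No two conflicting variables share a register.

3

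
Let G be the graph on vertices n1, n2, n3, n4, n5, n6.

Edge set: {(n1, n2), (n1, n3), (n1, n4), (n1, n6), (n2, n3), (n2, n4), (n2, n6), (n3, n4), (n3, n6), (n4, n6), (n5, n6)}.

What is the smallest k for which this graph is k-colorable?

n1, n2, n3, n4, n6 are mutually adjacent (a clique of size 5), so at least 5 colors are needed.
5 colors suffice: color red → {n6}; color blue → {n3, n5}; color green → {n1}; color yellow → {n2}; color purple → {n4}. No two adjacent vertices share a color.

5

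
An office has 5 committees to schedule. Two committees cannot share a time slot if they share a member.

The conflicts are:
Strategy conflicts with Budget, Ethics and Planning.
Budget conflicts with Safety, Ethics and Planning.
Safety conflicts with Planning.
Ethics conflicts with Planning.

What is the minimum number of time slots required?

4

Strategy, Budget, Ethics, Planning pairwise conflict, so at least 4 time slots are needed.
4 time slots suffice: time slot 1 → {Budget}; time slot 2 → {Planning}; time slot 3 → {Safety, Ethics}; time slot 4 → {Strategy}. Each listed conflict is separated.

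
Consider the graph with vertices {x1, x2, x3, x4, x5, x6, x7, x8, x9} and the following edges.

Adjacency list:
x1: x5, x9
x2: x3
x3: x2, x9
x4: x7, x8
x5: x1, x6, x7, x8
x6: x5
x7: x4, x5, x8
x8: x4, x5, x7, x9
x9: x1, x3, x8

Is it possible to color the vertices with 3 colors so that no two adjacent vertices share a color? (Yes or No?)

The chromatic number is 3. x5, x7, x8 form a triangle, so at least 3 colors are needed.
3 colors suffice: x1=blue, x2=red, x3=blue, x4=red, x5=red, x6=blue, x7=green, x8=blue, x9=red.
That is already a proper 3-coloring.

Yes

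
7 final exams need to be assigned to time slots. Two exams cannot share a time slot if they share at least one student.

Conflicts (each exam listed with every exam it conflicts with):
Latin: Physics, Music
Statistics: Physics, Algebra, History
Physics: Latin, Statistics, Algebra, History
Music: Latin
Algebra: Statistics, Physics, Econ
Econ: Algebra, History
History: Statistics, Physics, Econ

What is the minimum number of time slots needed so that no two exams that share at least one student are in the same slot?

Statistics, Physics, History pairwise conflict, so at least 3 time slots are needed.
3 time slots suffice: time slot 1 → {Physics, Music, Econ}; time slot 2 → {Latin, Algebra, History}; time slot 3 → {Statistics}. Each listed conflict is separated.

3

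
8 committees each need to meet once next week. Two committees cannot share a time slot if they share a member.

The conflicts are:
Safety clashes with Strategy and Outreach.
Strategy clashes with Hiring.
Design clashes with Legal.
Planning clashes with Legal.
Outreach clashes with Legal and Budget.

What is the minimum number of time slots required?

Safety and Outreach conflict, so at least 2 time slots are needed.
A valid assignment using 2 time slots: Safety=2, Strategy=1, Design=1, Planning=1, Outreach=1, Legal=2, Hiring=2, Budget=2. Each listed conflict is separated.

2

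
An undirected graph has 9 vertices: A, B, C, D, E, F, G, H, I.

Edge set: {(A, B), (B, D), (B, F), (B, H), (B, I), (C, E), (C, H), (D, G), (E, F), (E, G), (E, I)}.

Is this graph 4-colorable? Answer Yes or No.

Yes

The chromatic number is 3. The cycle B-F-E-G-D-B has odd length 5, so it cannot be 2-colored; at least 3 colors are needed.
3 colors suffice: color red → {B, E}; color blue → {A, D, F, H, I}; color green → {C, G}.
Since 4 ≥ 3, a proper 4-coloring certainly exists.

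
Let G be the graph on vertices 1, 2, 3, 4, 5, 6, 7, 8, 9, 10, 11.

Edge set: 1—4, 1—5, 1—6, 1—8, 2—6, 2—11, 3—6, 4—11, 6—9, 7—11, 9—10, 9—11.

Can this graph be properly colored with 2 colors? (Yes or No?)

No

The cycle 11-4-1-6-9-11 has odd length 5, so it cannot be 2-colored; at least 3 colors are needed.
So 2 colors are not enough.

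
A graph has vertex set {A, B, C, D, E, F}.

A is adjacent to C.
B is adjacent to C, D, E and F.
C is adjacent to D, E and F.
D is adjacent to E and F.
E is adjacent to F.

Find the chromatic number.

B, C, D, E, F are mutually adjacent (a clique of size 5), so at least 5 colors are needed.
5 colors suffice: A=2, B=2, C=1, D=4, E=5, F=3. Every edge joins two different colors.

5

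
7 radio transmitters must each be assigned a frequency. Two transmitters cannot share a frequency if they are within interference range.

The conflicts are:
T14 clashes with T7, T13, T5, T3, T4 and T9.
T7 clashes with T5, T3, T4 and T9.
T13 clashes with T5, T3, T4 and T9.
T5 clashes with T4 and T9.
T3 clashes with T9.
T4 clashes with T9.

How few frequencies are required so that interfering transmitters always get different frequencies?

5

T14, T7, T5, T4, T9 are mutually in conflict, so at least 5 frequencies are needed.
Using 5 frequencies: T14=1, T7=5, T13=5, T5=3, T3=3, T4=4, T9=2. Each listed conflict is separated.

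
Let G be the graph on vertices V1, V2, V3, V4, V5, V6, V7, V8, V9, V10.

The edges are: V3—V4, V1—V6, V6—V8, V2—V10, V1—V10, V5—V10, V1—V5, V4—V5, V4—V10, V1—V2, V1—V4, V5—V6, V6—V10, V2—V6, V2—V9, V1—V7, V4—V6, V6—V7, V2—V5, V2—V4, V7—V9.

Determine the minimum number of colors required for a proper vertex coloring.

6

V1, V2, V4, V5, V6, V10 are mutually adjacent (a clique of size 6), so at least 6 colors are needed.
6 colors suffice: color 1 → {V3, V6, V9}; color 2 → {V1, V8}; color 3 → {V4, V7}; color 4 → {V2}; color 5 → {V10}; color 6 → {V5}. Every edge joins two different colors.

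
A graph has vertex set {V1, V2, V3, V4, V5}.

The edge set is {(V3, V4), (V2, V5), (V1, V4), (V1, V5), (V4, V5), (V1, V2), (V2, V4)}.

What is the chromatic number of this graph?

V1, V2, V4, V5 are mutually adjacent (a clique of size 4), so at least 4 colors are needed.
One proper 4-coloring: V1=4, V2=3, V3=2, V4=1, V5=2. Every edge joins two different colors.

4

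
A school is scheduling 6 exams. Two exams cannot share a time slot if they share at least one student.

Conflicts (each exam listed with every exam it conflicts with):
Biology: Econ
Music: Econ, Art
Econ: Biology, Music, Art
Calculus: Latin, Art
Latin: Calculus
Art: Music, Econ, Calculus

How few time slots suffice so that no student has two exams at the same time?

3

Music, Econ, Art all conflict with each other, so at least 3 time slots are needed.
A valid assignment using 3 time slots: Biology=2, Music=3, Econ=1, Calculus=1, Latin=2, Art=2. Every pair that conflicts lands in different time slots.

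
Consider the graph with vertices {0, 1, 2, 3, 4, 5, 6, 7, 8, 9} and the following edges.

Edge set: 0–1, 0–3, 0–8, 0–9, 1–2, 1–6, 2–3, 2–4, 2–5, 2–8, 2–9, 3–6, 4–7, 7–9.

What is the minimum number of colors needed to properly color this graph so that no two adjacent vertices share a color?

2

1 and 2 are adjacent, so at least 2 colors are needed.
2 colors suffice: color red → {0, 2, 6, 7}; color blue → {1, 3, 4, 5, 8, 9}. Each edge has distinct colors on its endpoints.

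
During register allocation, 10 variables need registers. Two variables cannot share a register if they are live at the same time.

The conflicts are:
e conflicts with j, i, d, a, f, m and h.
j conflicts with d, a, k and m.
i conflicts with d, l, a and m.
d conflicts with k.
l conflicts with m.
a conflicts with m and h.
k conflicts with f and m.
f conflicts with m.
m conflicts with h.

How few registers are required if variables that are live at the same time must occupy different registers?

4

e, a, m, h all conflict with each other, so at least 4 registers are needed.
Using 4 registers: e=2, j=3, i=3, d=1, l=2, a=4, k=2, f=3, m=1, h=3. Every pair that conflicts lands in different registers.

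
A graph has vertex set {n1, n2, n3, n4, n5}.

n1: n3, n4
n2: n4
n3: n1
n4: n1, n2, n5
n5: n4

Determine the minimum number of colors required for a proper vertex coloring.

n1 and n3 are adjacent, so at least 2 colors are needed.
2 colors suffice: n1=blue, n2=blue, n3=red, n4=red, n5=blue. No two adjacent vertices share a color.

2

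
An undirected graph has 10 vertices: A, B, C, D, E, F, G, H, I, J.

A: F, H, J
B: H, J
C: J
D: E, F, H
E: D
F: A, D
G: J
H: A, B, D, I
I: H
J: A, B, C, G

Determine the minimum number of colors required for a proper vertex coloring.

G and J are adjacent, so at least 2 colors are needed.
2 colors suffice: A=2, B=2, C=2, D=2, E=1, F=1, G=2, H=1, I=2, J=1. No two adjacent vertices share a color.

2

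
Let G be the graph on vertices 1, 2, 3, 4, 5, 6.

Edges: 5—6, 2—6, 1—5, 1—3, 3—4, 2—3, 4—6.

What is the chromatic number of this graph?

3

The cycle 6-4-3-1-5-6 has odd length 5, so it cannot be 2-colored; at least 3 colors are needed.
One proper 3-coloring: 1=blue, 2=blue, 3=red, 4=blue, 5=green, 6=red. Every edge joins two different colors.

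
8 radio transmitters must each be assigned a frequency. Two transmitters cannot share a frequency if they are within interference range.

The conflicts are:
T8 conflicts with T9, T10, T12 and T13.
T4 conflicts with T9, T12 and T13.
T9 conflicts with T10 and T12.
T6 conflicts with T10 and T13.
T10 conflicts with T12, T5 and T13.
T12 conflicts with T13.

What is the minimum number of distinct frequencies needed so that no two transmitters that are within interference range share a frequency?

4

T8, T9, T10, T12 all conflict with each other, so at least 4 frequencies are needed.
A valid assignment using 4 frequencies: T8=4, T4=1, T9=3, T6=2, T10=1, T12=2, T5=2, T13=3. Each listed conflict is separated.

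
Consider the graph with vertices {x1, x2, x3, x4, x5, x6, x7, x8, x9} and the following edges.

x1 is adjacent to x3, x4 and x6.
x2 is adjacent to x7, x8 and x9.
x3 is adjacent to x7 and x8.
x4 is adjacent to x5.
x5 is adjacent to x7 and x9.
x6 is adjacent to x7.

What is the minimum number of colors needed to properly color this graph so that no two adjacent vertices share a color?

3

The cycle x4-x1-x6-x7-x5-x4 has odd length 5, so it cannot be 2-colored; at least 3 colors are needed.
One proper 3-coloring: x1=R, x2=B, x3=B, x4=G, x5=B, x6=B, x7=R, x8=R, x9=R. Every edge joins two different colors.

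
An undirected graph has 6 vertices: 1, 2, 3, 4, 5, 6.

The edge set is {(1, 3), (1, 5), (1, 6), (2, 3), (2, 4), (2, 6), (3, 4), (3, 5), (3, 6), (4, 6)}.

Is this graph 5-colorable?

The chromatic number is 4. 2, 3, 4, 6 form a clique, so at least 4 colors are needed.
One proper 4-coloring: 1=c, 2=c, 3=a, 4=d, 5=b, 6=b.
Since 5 ≥ 4, a proper 5-coloring certainly exists.

Yes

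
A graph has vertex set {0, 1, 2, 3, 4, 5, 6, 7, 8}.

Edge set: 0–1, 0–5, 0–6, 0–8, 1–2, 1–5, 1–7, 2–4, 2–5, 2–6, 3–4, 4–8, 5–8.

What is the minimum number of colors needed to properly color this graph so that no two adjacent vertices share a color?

3

0, 1, 5 form a triangle, so at least 3 colors are needed.
3 colors suffice: 0=a, 1=c, 2=a, 3=a, 4=b, 5=b, 6=b, 7=a, 8=c. Every edge joins two different colors.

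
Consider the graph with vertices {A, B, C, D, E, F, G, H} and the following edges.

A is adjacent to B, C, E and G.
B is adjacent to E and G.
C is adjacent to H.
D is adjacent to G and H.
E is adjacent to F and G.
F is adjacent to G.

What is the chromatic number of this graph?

4

A, B, E, G are mutually adjacent (a clique of size 4), so at least 4 colors are needed.
4 colors suffice: color 1 → {C, G}; color 2 → {D, E}; color 3 → {A, F, H}; color 4 → {B}. Each edge has distinct colors on its endpoints.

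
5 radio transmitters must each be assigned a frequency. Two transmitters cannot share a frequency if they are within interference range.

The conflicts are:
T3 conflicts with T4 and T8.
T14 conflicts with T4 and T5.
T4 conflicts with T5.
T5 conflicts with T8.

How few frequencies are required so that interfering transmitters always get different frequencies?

3

T14, T4, T5 all conflict with each other, so at least 3 frequencies are needed.
Using 3 frequencies: T3=2, T14=3, T4=1, T5=2, T8=1. Every pair that conflicts lands in different frequencies.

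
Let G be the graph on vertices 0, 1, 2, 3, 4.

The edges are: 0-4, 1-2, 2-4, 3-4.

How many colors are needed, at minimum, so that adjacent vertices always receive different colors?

2

3 and 4 are adjacent, so at least 2 colors are needed.
2 colors suffice: color red → {1, 4}; color blue → {0, 2, 3}. Every edge joins two different colors.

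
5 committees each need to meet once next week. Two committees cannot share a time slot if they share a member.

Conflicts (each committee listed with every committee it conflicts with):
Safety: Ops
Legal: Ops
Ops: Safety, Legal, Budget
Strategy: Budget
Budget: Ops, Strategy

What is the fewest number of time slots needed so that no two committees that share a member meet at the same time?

Safety and Ops conflict, so at least 2 time slots are needed.
2 time slots suffice: Safety=2, Legal=2, Ops=1, Strategy=1, Budget=2. Each listed conflict is separated.

2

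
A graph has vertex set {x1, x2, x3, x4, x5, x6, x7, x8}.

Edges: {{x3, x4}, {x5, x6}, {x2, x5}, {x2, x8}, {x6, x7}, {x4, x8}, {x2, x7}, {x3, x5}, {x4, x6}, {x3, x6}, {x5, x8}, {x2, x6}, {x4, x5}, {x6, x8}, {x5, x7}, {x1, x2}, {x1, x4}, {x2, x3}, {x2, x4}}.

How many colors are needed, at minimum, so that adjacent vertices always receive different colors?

x2, x3, x4, x5, x6 are mutually adjacent (a clique of size 5), so at least 5 colors are needed.
5 colors suffice: color 1 → {x2}; color 2 → {x4, x7}; color 3 → {x1, x5}; color 4 → {x6}; color 5 → {x3, x8}. Each edge has distinct colors on its endpoints.

5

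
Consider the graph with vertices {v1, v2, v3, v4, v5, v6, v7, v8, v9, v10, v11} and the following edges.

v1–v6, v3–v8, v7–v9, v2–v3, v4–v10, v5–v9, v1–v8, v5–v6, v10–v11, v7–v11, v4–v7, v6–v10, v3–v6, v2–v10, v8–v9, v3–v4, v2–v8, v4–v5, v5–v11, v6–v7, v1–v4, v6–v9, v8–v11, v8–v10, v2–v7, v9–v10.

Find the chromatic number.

3

v6, v7, v9 form a triangle, so at least 3 colors are needed.
A valid assignment using 3 colors: v1=1, v2=3, v3=1, v4=2, v5=1, v6=2, v7=1, v8=2, v9=3, v10=1, v11=3. Each edge has distinct colors on its endpoints.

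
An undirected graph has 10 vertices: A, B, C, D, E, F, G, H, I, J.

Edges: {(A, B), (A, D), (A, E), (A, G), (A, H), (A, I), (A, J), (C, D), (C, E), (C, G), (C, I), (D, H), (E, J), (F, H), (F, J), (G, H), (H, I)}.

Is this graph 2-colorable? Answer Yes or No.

A, E, J are mutually adjacent, so at least 3 colors are needed.
So 2 colors are not enough.

No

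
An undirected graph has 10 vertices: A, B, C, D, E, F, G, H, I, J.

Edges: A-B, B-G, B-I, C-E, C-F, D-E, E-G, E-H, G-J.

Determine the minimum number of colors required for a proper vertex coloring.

E and H are adjacent, so at least 2 colors are needed.
2 colors suffice: color 1 → {B, E, F, J}; color 2 → {A, C, D, G, H, I}. No two adjacent vertices share a color.

2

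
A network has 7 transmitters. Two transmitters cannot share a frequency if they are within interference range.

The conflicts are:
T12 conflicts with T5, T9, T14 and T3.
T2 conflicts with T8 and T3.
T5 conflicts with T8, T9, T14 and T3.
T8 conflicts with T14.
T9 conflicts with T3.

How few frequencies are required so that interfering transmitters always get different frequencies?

T12, T5, T9, T3 are mutually in conflict, so at least 4 frequencies are needed.
A valid assignment using 4 frequencies: T12=2, T2=1, T5=1, T8=2, T9=4, T14=3, T3=3. No two conflicting transmitters share a frequency.

4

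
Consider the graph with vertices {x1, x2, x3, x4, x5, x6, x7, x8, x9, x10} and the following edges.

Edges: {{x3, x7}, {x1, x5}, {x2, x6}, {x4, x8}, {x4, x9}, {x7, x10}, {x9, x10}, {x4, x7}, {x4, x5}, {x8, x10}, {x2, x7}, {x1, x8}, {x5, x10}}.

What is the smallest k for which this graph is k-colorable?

2

x5 and x10 are adjacent, so at least 2 colors are needed.
2 colors suffice: color 1 → {x1, x2, x3, x4, x10}; color 2 → {x5, x6, x7, x8, x9}. Every edge joins two different colors.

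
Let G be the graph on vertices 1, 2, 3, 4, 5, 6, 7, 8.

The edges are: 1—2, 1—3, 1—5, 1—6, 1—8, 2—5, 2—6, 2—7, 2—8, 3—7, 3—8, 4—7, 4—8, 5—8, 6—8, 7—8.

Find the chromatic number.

4

1, 2, 5, 8 are pairwise adjacent (a clique of size 4), so at least 4 colors are needed.
4 colors suffice: 1=green, 2=blue, 3=blue, 4=blue, 5=yellow, 6=yellow, 7=green, 8=red. Every edge joins two different colors.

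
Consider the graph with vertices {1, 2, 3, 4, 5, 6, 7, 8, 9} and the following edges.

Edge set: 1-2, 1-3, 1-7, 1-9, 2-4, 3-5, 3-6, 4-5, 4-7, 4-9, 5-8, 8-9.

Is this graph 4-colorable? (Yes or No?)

Yes

The chromatic number is 3. The cycle 8-5-3-1-9-8 has odd length 5, so it cannot be 2-colored; at least 3 colors are needed.
3 colors suffice: 1=red, 2=blue, 3=blue, 4=red, 5=green, 6=red, 7=blue, 8=red, 9=blue.
Since 4 ≥ 3, a proper 4-coloring certainly exists.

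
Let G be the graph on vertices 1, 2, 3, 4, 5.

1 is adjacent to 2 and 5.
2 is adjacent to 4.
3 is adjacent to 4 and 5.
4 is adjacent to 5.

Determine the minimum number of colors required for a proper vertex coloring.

3

3, 4, 5 form a triangle, so at least 3 colors are needed.
3 colors suffice: color red → {1, 4}; color blue → {2, 5}; color green → {3}. Every edge joins two different colors.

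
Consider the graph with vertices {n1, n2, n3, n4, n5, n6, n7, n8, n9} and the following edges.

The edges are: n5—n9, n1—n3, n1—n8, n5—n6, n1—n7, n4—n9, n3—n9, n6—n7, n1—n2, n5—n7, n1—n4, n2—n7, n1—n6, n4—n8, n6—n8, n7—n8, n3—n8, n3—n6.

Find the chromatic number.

n1, n3, n6, n8 form a clique, so at least 4 colors are needed.
4 colors suffice: color 1 → {n1, n5}; color 2 → {n2, n8, n9}; color 3 → {n3, n4, n7}; color 4 → {n6}. No two adjacent vertices share a color.

4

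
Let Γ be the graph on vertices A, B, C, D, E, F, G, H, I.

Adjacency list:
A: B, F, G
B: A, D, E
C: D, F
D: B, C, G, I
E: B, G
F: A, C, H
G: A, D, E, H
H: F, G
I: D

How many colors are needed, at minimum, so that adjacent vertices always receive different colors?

The cycle C-D-G-H-F-C has odd length 5, so it cannot be 2-colored; at least 3 colors are needed.
3 colors suffice: color red → {B, F, G, I}; color blue → {A, D, E, H}; color green → {C}. No two adjacent vertices share a color.

3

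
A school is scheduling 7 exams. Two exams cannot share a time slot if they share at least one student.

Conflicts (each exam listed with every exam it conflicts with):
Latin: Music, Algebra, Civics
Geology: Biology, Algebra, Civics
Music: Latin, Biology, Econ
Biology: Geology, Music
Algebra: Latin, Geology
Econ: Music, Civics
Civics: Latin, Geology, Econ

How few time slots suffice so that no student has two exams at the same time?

3

The cycle Latin-Algebra-Geology-Biology-Music-Latin has odd length 5, so it cannot be 2-colored; at least 3 time slots are needed.
Using 3 time slots: Latin=1, Geology=1, Music=2, Biology=3, Algebra=2, Econ=1, Civics=2. Each listed conflict is separated.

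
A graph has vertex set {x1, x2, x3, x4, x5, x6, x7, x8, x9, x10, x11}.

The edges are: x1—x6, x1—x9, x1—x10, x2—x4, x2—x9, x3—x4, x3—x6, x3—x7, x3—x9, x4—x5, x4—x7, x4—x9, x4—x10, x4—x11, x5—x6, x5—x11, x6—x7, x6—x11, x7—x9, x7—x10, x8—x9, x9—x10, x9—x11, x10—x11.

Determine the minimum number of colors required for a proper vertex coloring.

x4, x7, x9, x10 form a clique, so at least 4 colors are needed.
4 colors suffice: color red → {x6, x9}; color blue → {x1, x4, x8}; color green → {x2, x7, x11}; color yellow → {x3, x5, x10}. No two adjacent vertices share a color.

4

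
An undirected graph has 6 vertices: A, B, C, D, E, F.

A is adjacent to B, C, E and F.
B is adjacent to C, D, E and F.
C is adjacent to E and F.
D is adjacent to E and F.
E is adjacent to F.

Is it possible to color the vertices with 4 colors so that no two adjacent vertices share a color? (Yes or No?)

A, B, C, E, F form a clique, so at least 5 colors are needed.
So 4 colors are not enough.

No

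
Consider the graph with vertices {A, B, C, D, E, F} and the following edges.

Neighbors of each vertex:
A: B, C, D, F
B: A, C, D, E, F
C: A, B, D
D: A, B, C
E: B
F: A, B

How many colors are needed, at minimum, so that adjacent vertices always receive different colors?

4

A, B, C, D are pairwise adjacent (a clique of size 4), so at least 4 colors are needed.
4 colors suffice: A=2, B=1, C=3, D=4, E=2, F=3. Every edge joins two different colors.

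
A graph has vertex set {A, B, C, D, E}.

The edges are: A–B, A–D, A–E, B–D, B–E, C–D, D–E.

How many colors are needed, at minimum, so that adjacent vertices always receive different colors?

4

A, B, D, E are pairwise adjacent (a clique of size 4), so at least 4 colors are needed.
One proper 4-coloring: A=4, B=3, C=2, D=1, E=2. Every edge joins two different colors.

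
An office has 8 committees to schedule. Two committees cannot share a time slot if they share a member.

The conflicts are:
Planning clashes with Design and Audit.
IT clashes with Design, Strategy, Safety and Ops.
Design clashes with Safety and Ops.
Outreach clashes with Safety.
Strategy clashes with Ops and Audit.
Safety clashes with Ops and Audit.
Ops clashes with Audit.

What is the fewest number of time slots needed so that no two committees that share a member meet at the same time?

4

IT, Design, Safety, Ops all conflict with each other, so at least 4 time slots are needed.
4 time slots suffice: time slot 1 → {Planning, Strategy, Safety}; time slot 2 → {Outreach, Ops}; time slot 3 → {Design, Audit}; time slot 4 → {IT}. Every pair that conflicts lands in different time slots.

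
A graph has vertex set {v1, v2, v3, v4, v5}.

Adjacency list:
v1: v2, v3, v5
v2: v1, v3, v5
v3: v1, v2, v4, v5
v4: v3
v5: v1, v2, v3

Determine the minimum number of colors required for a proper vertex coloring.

4

v1, v2, v3, v5 are mutually adjacent (a clique of size 4), so at least 4 colors are needed.
A valid assignment using 4 colors: v1=3, v2=4, v3=1, v4=2, v5=2. Each edge has distinct colors on its endpoints.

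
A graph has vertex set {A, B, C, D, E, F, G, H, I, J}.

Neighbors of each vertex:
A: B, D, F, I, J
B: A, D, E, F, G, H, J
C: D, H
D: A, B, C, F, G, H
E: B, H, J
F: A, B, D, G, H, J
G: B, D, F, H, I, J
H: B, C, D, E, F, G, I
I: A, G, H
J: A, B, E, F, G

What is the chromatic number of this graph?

5

B, D, F, G, H are pairwise adjacent (a clique of size 5), so at least 5 colors are needed.
5 colors suffice: color red → {A, H}; color blue → {B, C, I}; color green → {E, F}; color yellow → {G}; color purple → {D, J}. No two adjacent vertices share a color.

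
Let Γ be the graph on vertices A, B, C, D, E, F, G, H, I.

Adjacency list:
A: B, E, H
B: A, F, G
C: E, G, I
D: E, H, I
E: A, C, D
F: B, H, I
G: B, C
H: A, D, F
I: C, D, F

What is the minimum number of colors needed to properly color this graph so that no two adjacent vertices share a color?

The cycle G-B-A-E-C-G has odd length 5, so it cannot be 2-colored; at least 3 colors are needed.
3 colors suffice: color 1 → {A, G, I}; color 2 → {B, E, H}; color 3 → {C, D, F}. No two adjacent vertices share a color.

3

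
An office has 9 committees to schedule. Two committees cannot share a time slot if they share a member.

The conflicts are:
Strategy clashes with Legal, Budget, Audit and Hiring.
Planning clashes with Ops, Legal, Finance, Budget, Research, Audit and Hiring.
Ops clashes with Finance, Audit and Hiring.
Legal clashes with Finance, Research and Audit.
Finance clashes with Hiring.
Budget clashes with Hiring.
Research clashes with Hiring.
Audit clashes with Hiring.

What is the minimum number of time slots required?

4

Planning, Ops, Audit, Hiring pairwise conflict, so at least 4 time slots are needed.
4 time slots suffice: Strategy=1, Planning=1, Ops=4, Legal=2, Finance=3, Budget=3, Research=3, Audit=3, Hiring=2. Each listed conflict is separated.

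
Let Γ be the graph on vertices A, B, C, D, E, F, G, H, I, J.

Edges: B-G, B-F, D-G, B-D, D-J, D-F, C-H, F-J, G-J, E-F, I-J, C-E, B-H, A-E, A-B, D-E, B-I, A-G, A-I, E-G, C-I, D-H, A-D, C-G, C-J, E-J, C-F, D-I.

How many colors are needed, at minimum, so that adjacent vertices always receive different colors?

4

A, B, D, I are mutually adjacent (a clique of size 4), so at least 4 colors are needed.
A valid assignment using 4 colors: A=blue, B=yellow, C=red, D=red, E=yellow, F=green, G=green, H=blue, I=green, J=blue. No two adjacent vertices share a color.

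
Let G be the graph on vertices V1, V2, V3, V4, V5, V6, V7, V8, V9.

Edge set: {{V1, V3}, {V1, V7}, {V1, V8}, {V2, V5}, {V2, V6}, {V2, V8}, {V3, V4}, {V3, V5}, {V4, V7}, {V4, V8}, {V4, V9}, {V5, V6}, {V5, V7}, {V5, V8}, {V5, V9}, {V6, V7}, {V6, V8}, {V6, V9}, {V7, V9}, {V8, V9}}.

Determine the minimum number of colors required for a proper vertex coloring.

V2, V5, V6, V8 are pairwise adjacent (a clique of size 4), so at least 4 colors are needed.
4 colors suffice: color red → {V1, V4, V5}; color blue → {V3, V7, V8}; color green → {V6}; color yellow → {V2, V9}. Each edge has distinct colors on its endpoints.

4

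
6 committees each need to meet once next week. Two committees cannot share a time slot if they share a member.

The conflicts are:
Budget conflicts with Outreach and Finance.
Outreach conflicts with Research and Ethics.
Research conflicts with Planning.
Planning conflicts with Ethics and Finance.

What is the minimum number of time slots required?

The cycle Finance-Planning-Ethics-Outreach-Budget-Finance has odd length 5, so it cannot be 2-colored; at least 3 time slots are needed.
3 time slots suffice: Budget=3, Outreach=1, Research=2, Planning=1, Ethics=2, Finance=2. Each listed conflict is separated.

3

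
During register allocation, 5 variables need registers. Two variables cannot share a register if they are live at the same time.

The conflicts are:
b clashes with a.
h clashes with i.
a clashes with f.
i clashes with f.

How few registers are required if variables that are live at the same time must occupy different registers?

2

h and i conflict, so at least 2 registers are needed.
2 registers suffice: register 1 → {a, i}; register 2 → {b, h, f}. Every pair that conflicts lands in different registers.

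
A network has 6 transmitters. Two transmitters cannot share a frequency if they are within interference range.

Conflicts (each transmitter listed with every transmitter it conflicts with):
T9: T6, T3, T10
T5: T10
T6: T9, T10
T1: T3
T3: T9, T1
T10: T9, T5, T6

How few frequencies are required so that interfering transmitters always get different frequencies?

3

T9, T6, T10 pairwise conflict, so at least 3 frequencies are needed.
3 frequencies suffice: frequency 1 → {T9, T5, T1}; frequency 2 → {T3, T10}; frequency 3 → {T6}. No two conflicting transmitters share a frequency.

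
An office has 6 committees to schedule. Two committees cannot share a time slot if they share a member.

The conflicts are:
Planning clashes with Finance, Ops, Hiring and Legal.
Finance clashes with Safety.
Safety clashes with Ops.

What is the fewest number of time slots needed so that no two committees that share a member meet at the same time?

Planning and Ops conflict, so at least 2 time slots are needed.
2 time slots suffice: time slot 1 → {Planning, Safety}; time slot 2 → {Finance, Ops, Hiring, Legal}. Every pair that conflicts lands in different time slots.

2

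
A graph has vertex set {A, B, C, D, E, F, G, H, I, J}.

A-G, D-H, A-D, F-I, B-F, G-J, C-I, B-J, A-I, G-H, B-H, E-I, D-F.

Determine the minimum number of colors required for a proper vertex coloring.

2

G and H are adjacent, so at least 2 colors are needed.
A valid assignment using 2 colors: A=2, B=1, C=2, D=1, E=2, F=2, G=1, H=2, I=1, J=2. No two adjacent vertices share a color.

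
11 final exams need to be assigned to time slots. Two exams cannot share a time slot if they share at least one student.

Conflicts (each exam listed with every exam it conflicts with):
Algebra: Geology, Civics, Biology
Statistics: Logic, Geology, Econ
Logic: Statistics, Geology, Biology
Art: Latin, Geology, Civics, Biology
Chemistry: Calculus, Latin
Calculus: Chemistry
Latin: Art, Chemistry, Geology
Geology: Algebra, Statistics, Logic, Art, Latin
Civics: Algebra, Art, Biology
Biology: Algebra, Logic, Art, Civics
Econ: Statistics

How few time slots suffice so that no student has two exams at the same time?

3

Statistics, Logic, Geology all conflict with each other, so at least 3 time slots are needed.
A valid assignment using 3 time slots: Algebra=2, Statistics=3, Logic=2, Art=2, Chemistry=1, Calculus=2, Latin=3, Geology=1, Civics=3, Biology=1, Econ=1. Each listed conflict is separated.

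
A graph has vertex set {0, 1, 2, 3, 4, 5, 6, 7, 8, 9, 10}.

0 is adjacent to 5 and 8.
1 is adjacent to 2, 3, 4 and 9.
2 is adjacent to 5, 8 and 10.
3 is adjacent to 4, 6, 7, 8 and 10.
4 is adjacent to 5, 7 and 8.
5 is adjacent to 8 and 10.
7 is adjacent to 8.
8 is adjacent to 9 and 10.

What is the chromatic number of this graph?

3, 4, 7, 8 are pairwise adjacent (a clique of size 4), so at least 4 colors are needed.
4 colors suffice: 0=green, 1=red, 2=yellow, 3=blue, 4=green, 5=blue, 6=red, 7=yellow, 8=red, 9=blue, 10=green. Every edge joins two different colors.

4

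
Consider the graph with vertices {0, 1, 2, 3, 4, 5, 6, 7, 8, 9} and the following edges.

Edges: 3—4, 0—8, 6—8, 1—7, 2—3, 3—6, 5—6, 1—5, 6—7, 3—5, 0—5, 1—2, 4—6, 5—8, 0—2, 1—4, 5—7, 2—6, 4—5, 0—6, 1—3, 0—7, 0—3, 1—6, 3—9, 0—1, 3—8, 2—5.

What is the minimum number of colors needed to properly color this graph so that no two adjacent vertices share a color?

6

0, 1, 2, 3, 5, 6 form a clique, so at least 6 colors are needed.
A valid assignment using 6 colors: 0=purple, 1=yellow, 2=orange, 3=red, 4=purple, 5=blue, 6=green, 7=red, 8=yellow, 9=blue. No two adjacent vertices share a color.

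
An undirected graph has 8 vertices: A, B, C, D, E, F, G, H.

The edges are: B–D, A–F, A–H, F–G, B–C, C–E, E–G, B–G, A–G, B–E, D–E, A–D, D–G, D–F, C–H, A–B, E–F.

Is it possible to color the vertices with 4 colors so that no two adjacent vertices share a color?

The chromatic number is 4. D, E, F, G form a clique, so at least 4 colors are needed.
4 colors suffice: color 1 → {C, G}; color 2 → {A, E}; color 3 → {B, F, H}; color 4 → {D}.
That is already a proper 4-coloring.

Yes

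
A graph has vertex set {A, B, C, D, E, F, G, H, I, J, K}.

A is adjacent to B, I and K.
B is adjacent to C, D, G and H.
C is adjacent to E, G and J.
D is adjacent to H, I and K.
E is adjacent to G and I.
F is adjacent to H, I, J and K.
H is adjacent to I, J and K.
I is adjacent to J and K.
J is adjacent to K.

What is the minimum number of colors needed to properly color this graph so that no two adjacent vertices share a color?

F, H, I, J, K are pairwise adjacent (a clique of size 5), so at least 5 colors are needed.
A valid assignment using 5 colors: A=blue, B=red, C=blue, D=yellow, E=yellow, F=purple, G=green, H=blue, I=red, J=yellow, K=green. Every edge joins two different colors.

5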